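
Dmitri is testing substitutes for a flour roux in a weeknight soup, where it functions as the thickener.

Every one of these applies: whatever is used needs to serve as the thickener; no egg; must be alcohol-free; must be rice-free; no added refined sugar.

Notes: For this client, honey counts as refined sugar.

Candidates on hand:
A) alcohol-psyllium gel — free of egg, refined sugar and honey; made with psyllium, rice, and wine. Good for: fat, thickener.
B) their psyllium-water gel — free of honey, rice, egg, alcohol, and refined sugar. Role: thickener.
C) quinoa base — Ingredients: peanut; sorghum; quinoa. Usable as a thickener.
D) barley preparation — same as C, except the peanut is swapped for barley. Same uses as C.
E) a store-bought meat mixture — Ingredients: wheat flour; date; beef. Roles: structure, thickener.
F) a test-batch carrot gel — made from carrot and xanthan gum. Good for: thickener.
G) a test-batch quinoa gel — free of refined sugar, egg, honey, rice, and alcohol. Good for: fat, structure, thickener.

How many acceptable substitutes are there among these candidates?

6

A: has rice, so not rice-free; has wine, so not alcohol-free — out
B: no-added-sugar, no rice — keep
C: no alcohol, no-added-sugar — keep
D: nothing on the exclusion list — keep
E: only beef, wheat flour, and date; none excluded — OK
F: only carrot and xanthan gum; none excluded — OK
G: no egg, no rice — OK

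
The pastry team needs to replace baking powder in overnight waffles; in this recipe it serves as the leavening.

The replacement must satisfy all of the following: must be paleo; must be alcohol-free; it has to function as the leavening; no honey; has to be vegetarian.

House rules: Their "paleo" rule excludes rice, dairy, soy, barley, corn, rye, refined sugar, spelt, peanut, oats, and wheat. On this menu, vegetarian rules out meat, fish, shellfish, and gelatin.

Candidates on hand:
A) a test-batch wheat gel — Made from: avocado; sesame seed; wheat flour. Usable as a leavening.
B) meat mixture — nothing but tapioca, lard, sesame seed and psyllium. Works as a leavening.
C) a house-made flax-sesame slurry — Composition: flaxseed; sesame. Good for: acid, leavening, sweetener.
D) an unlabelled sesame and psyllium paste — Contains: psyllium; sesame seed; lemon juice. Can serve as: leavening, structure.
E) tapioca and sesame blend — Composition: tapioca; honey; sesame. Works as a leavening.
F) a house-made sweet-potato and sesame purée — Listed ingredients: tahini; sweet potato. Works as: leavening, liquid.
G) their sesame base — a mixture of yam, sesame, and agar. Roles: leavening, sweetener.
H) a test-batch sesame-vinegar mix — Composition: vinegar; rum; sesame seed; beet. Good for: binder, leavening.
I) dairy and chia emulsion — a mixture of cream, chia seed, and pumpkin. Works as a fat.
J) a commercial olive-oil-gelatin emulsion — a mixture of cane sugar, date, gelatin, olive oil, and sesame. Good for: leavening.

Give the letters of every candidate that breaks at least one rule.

A: has wheat flour, so not paleo — out
B: has lard, so not vegetarian — reject
C: works as a leavening, no honey, no alcohol — keep
D: nothing on the exclusion list — OK
E: has honey, so not honey-free — no
F: only tahini and sweet potato; none excluded — valid
G: paleo, no alcohol — OK
H: has rum, so not alcohol-free — out
I: not usable as a leavening; has cream, so not paleo — no
J: has cane sugar, so not paleo; has gelatin, so not vegetarian — out

A, B, E, H, I, J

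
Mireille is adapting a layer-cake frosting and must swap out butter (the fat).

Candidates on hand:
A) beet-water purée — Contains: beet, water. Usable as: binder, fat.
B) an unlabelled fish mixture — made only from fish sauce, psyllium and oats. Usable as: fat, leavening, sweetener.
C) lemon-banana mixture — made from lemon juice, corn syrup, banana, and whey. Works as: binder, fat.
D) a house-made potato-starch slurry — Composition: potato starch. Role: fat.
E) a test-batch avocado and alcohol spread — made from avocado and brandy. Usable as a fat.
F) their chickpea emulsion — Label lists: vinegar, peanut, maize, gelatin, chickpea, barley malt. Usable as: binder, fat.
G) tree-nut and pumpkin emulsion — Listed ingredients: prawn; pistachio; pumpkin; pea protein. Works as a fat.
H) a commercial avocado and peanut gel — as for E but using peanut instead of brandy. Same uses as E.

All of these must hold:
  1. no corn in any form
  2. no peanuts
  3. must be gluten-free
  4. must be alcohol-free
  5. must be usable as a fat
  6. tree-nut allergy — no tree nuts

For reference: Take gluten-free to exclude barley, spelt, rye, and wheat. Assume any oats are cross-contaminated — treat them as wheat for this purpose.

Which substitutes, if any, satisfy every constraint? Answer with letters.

A, D

A: only beet and water; none excluded — OK
B: has oats, so not gluten-free — out
C: has corn syrup, so not corn-free — reject
D: every rule checks out — valid
E: has brandy, so not alcohol-free — no
F: has barley malt, so not gluten-free; has maize, so not corn-free (and 1 more) — out
G: has pistachio, so not tree-nut-free — out
H: has peanut, so not peanut-free — no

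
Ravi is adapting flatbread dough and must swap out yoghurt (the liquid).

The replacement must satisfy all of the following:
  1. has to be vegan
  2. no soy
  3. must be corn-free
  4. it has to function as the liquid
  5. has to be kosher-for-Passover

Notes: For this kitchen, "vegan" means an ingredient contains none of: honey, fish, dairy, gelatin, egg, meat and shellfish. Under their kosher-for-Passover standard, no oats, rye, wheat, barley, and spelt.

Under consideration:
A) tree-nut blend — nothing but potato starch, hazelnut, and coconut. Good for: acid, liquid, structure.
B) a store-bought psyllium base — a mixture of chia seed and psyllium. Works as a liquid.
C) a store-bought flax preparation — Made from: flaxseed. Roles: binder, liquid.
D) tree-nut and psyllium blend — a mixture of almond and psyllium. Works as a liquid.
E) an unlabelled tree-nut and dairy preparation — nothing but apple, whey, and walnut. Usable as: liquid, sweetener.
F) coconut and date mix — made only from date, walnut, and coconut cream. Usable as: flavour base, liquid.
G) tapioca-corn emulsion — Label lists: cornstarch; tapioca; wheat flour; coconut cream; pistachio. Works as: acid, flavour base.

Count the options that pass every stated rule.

A: no soy, kosher-for-Passover — keep
B: kosher-for-Passover, no corn — OK
C: nothing on the exclusion list — valid
D: only almond and psyllium; none excluded — valid
E: has whey, so not vegan — reject
F: only coconut cream, walnut, and date; none excluded — valid
G: not usable as a liquid; has wheat flour, so not kosher-for-Passover (and 1 more) — no

5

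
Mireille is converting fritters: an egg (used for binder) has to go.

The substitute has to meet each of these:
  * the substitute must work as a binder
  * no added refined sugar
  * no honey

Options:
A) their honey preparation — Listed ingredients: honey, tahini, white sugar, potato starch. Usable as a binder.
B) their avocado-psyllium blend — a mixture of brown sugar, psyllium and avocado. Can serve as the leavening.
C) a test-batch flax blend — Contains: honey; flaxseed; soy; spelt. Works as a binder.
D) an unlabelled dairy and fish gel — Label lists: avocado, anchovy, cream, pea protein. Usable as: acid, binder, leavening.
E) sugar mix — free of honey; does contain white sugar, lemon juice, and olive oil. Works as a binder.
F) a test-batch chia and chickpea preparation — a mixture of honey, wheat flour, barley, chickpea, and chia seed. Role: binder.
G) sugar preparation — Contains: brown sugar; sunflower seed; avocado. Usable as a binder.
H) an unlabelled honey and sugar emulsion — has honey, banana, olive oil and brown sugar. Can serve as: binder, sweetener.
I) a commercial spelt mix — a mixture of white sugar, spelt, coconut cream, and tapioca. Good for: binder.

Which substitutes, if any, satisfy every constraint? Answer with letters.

A: has honey, so not honey-free; has white sugar, so not no-added-sugar — reject
B: not usable as a binder; has brown sugar, so not no-added-sugar — out
C: has honey, so not honey-free — no
D: no honey, no refined sugar — keep
E: has white sugar, so not no-added-sugar — reject
F: has honey, so not honey-free — reject
G: has brown sugar, so not no-added-sugar — no
H: has honey, so not honey-free; has brown sugar, so not no-added-sugar — out
I: has white sugar, so not no-added-sugar — no

D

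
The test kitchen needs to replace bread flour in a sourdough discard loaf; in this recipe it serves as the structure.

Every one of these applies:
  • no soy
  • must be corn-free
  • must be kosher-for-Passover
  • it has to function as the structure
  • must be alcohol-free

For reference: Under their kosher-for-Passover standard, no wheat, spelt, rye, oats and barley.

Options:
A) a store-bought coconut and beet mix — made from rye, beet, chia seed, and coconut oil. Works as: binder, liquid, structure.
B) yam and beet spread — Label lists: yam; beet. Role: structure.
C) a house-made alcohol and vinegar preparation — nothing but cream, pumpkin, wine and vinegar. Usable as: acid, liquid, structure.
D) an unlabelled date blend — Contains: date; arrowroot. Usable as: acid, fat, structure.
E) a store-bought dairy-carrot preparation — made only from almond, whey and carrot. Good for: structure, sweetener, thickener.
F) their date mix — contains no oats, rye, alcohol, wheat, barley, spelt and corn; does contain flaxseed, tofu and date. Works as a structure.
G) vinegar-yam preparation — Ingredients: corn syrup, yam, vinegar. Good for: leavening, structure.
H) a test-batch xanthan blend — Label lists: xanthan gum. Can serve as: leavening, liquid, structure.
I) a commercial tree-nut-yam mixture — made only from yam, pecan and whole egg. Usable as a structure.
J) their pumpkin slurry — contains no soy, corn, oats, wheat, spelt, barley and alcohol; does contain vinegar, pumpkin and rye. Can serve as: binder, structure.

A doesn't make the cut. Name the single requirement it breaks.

kosher-for-Passover

usable as a structure: satisfied
kosher-for-Passover: has rye — fails
alcohol-free: satisfied
soy-free: satisfied
corn-free: satisfied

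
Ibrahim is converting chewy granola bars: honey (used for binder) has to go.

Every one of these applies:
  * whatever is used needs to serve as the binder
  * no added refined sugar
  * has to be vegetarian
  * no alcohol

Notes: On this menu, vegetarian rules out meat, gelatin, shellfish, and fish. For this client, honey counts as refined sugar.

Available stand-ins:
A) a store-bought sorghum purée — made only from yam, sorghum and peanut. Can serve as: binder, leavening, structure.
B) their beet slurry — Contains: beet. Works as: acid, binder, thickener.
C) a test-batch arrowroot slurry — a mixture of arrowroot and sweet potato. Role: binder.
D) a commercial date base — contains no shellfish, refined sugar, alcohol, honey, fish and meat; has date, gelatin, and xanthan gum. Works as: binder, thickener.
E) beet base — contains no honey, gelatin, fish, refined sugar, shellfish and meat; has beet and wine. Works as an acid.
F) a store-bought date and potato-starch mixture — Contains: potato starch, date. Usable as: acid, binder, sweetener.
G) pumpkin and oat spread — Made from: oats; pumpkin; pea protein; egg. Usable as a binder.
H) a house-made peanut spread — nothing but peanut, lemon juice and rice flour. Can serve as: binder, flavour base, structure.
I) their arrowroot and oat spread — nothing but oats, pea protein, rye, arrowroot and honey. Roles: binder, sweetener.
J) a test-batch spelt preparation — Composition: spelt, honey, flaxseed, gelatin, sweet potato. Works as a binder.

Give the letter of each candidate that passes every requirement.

A: no-added-sugar, no alcohol — OK
B: no-added-sugar, no alcohol — valid
C: works as a binder, vegetarian, no alcohol — valid
D: has gelatin, so not vegetarian — no
E: not usable as a binder; has wine, so not alcohol-free — reject
F: only date and potato starch; none excluded — OK
G: every rule checks out — OK
H: works as a binder, no-added-sugar, vegetarian — keep
I: has honey, so not no-added-sugar — no
J: has gelatin, so not vegetarian; has honey, so not no-added-sugar — reject

A, B, C, F, G, H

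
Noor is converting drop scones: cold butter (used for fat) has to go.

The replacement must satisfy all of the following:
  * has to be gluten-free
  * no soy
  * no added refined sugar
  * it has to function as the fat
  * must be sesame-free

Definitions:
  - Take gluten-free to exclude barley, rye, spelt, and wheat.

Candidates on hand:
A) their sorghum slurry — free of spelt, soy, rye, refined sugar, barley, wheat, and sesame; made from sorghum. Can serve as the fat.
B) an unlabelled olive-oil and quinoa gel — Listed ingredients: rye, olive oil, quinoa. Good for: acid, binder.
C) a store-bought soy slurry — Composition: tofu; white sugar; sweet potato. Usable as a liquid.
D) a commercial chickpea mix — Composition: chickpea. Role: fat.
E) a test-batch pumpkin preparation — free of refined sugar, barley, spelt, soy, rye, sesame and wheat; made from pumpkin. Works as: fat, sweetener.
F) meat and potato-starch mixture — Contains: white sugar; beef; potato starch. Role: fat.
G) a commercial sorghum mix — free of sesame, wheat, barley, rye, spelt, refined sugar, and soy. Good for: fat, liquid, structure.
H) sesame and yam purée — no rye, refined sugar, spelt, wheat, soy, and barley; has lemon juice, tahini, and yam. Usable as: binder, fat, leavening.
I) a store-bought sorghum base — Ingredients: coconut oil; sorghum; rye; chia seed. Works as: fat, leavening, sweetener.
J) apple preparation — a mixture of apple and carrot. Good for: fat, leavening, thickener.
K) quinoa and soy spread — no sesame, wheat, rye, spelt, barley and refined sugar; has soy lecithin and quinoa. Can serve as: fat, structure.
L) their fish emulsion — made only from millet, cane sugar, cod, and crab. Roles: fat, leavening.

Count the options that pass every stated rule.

5

A: no soy, no sesame — keep
B: not usable as a fat; has rye, so not gluten-free — reject
C: not usable as a fat; has tofu, so not soy-free (and 1 more) — reject
D: no sesame, no soy — keep
E: all constraints satisfied — OK
F: has white sugar, so not no-added-sugar — no
G: works as a fat, gluten-free, no refined sugar — keep
H: has tahini, so not sesame-free — no
I: has rye, so not gluten-free — reject
J: nothing on the exclusion list — OK
K: has soy lecithin, so not soy-free — no
L: has cane sugar, so not no-added-sugar — no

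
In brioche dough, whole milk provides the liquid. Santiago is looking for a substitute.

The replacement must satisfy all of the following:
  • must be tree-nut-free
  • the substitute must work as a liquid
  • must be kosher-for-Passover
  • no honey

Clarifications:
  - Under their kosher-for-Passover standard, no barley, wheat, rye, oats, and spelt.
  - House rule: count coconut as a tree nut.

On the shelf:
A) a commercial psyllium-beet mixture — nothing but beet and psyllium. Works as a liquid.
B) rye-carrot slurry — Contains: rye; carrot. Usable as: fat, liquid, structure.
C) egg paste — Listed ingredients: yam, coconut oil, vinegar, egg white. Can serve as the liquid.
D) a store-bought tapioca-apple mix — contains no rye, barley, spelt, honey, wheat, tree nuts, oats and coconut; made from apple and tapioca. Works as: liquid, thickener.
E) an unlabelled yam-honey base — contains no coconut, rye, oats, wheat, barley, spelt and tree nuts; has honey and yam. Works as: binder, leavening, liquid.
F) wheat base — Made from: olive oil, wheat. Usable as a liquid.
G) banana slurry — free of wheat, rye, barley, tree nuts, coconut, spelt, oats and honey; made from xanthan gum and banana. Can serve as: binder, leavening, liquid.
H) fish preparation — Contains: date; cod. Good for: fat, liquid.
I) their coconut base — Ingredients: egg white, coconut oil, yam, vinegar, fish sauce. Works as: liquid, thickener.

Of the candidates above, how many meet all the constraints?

A: every rule checks out — valid
B: has rye, so not kosher-for-Passover — out
C: has coconut oil, so not tree-nut-free — reject
D: all constraints satisfied — keep
E: has honey, so not honey-free — out
F: has wheat, so not kosher-for-Passover — out
G: tree-nut-free, kosher-for-Passover — valid
H: works as a liquid, no honey, tree-nut-free — valid
I: has coconut oil, so not tree-nut-free — out

4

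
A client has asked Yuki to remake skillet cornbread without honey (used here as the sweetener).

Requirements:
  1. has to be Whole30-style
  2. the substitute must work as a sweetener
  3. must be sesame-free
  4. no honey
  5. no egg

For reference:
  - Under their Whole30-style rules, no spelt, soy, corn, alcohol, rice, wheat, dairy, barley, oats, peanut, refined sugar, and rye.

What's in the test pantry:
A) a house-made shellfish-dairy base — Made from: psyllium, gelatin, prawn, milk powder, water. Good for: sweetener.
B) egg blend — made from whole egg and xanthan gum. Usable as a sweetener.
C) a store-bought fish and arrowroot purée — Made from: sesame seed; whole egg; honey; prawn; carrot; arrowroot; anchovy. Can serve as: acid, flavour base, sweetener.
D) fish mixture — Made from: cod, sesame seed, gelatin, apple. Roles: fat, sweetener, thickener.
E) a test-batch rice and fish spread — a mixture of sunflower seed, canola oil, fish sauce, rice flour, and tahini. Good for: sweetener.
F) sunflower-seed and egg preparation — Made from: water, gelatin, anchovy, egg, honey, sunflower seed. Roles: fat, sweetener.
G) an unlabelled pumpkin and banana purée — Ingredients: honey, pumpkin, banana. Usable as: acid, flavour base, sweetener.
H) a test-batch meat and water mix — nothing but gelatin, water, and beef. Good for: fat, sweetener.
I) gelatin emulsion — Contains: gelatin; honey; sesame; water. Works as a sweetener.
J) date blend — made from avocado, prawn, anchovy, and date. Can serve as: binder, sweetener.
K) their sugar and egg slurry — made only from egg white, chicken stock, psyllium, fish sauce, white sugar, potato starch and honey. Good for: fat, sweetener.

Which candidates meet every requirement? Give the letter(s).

A: has milk powder, so not Whole30-style — no
B: has whole egg, so not egg-free — no
C: has whole egg, so not egg-free; has honey, so not honey-free (and 1 more) — no
D: has sesame seed, so not sesame-free — reject
E: has rice flour, so not Whole30-style; has tahini, so not sesame-free — no
F: has egg, so not egg-free; has honey, so not honey-free — no
G: has honey, so not honey-free — no
H: every rule checks out — keep
I: has honey, so not honey-free; has sesame, so not sesame-free — reject
J: anchovy and prawn etc. — none of it excluded — OK
K: has white sugar, so not Whole30-style; has egg white, so not egg-free (and 1 more) — out

H, J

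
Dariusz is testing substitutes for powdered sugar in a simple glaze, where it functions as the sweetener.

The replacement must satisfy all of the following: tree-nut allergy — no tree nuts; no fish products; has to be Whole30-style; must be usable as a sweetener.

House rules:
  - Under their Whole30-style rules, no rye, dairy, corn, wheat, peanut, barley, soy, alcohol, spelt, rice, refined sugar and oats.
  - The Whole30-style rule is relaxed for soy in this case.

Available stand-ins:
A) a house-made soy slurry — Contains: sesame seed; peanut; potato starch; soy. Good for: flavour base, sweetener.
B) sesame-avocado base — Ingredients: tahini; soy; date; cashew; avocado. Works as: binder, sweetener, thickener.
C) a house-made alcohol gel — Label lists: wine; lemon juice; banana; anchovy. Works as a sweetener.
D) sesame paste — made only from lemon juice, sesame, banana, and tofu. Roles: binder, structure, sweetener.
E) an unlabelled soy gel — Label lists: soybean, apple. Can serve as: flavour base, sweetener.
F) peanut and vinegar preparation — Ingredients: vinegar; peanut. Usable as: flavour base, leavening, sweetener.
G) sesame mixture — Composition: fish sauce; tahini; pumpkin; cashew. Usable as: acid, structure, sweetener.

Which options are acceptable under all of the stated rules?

D, E

A: has peanut, so not Whole30-style — out
B: has cashew, so not tree-nut-free — no
C: has wine, so not Whole30-style; has anchovy, so not fish-free — reject
D: soy is permitted under the Whole30-style carve-out; nothing else excluded — valid
E: soy is permitted under the Whole30-style carve-out; nothing else excluded — OK
F: has peanut, so not Whole30-style — out
G: has cashew, so not tree-nut-free; has fish sauce, so not fish-free — out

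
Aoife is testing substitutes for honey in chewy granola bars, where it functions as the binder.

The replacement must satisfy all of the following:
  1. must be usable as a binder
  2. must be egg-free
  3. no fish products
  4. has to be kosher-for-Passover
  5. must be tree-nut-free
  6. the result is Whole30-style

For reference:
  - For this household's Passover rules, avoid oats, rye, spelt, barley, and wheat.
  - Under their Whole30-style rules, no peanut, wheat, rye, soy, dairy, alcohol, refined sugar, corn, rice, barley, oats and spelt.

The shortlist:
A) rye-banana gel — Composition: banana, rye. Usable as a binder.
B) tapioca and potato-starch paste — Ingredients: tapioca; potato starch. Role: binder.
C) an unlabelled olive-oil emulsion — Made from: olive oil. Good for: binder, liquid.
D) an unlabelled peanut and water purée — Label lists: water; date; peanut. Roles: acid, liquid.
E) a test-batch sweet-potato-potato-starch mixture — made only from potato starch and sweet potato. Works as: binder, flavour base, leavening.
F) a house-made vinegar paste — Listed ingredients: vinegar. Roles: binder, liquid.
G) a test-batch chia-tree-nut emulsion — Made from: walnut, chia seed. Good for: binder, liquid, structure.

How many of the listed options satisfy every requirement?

4

A: has rye, so not kosher-for-Passover; has rye, so not Whole30-style — no
B: no tree nuts, no egg — valid
C: works as a binder, kosher-for-Passover, no fish — valid
D: not usable as a binder; has peanut, so not Whole30-style — reject
E: only potato starch and sweet potato; none excluded — valid
F: only vinegar; none excluded — keep
G: has walnut, so not tree-nut-free — out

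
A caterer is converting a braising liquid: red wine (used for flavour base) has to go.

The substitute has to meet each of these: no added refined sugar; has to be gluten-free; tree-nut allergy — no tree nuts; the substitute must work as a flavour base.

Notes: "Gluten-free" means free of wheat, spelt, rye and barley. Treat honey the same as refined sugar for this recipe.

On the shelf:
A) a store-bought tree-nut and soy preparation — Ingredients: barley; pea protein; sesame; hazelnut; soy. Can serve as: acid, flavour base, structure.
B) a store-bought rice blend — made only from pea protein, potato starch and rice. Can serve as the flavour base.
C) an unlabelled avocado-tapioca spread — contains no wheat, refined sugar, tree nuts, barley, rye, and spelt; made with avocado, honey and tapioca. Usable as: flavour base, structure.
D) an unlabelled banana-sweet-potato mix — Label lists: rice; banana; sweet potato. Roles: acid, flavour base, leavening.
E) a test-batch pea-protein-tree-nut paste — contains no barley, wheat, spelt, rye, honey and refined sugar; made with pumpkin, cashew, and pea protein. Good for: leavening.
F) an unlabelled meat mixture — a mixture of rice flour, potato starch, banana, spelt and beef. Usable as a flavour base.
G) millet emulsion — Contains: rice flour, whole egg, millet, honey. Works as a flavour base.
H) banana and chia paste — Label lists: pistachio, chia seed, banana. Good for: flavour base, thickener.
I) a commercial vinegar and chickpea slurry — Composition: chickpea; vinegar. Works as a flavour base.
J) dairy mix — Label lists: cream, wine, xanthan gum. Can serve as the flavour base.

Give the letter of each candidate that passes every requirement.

B, D, I, J

A: has barley, so not gluten-free; has hazelnut, so not tree-nut-free — reject
B: only rice, pea protein and potato starch; none excluded — keep
C: has honey, so not no-added-sugar — no
D: works as a flavour base, no tree nuts, no-added-sugar — OK
E: not usable as a flavour base; has cashew, so not tree-nut-free — out
F: has spelt, so not gluten-free — no
G: has honey, so not no-added-sugar — out
H: has pistachio, so not tree-nut-free — out
I: every rule checks out — valid
J: only wine, cream, and xanthan gum; none excluded — OK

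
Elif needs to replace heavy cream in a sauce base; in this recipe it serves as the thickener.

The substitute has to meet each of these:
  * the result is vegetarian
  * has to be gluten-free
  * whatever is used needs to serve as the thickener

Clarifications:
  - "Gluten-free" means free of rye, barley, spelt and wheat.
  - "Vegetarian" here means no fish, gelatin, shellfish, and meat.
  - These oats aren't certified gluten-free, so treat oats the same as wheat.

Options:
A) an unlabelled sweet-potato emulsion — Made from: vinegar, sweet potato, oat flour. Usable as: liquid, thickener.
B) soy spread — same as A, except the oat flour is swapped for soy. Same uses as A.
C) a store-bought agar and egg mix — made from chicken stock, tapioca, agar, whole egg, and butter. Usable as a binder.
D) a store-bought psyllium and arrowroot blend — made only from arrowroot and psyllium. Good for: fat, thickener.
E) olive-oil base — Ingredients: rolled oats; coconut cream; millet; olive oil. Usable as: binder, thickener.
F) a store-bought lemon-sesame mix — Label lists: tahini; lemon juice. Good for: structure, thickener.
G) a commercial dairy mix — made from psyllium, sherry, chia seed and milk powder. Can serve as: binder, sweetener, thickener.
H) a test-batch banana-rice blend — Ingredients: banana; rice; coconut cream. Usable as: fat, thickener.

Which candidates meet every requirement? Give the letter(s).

A: has oat flour, so not gluten-free — reject
B: only soy, vinegar, and sweet potato; none excluded — OK
C: not usable as a thickener; has chicken stock, so not vegetarian — out
D: only arrowroot and psyllium; none excluded — valid
E: has rolled oats, so not gluten-free — reject
F: works as a thickener, vegetarian, gluten-free — valid
G: works as a thickener, gluten-free, vegetarian — keep
H: all constraints satisfied — keep

B, D, F, G, H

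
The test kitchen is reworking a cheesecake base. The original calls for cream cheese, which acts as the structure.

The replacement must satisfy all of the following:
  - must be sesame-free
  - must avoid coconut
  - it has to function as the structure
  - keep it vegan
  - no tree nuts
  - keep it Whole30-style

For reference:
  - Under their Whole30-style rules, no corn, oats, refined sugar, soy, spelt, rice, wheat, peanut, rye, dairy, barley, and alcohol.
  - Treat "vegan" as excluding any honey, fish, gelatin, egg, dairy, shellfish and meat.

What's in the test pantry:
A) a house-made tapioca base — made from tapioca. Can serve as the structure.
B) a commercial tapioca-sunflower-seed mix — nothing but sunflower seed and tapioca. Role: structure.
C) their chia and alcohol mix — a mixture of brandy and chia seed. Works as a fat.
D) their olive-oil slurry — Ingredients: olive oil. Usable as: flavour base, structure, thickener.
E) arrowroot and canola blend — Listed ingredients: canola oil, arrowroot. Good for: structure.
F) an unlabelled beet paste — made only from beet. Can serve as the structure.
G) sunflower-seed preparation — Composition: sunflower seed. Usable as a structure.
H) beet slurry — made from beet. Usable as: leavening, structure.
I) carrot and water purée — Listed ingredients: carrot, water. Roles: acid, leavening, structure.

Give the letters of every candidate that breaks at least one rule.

A: only tapioca; none excluded — keep
B: every rule checks out — valid
C: not usable as a structure; has brandy, so not Whole30-style — reject
D: works as a structure, no tree nuts, no coconut — keep
E: every rule checks out — OK
F: works as a structure, vegan, no coconut — keep
G: only sunflower seed; none excluded — valid
H: Whole30-style, no tree nuts — OK
I: only water and carrot; none excluded — keep

C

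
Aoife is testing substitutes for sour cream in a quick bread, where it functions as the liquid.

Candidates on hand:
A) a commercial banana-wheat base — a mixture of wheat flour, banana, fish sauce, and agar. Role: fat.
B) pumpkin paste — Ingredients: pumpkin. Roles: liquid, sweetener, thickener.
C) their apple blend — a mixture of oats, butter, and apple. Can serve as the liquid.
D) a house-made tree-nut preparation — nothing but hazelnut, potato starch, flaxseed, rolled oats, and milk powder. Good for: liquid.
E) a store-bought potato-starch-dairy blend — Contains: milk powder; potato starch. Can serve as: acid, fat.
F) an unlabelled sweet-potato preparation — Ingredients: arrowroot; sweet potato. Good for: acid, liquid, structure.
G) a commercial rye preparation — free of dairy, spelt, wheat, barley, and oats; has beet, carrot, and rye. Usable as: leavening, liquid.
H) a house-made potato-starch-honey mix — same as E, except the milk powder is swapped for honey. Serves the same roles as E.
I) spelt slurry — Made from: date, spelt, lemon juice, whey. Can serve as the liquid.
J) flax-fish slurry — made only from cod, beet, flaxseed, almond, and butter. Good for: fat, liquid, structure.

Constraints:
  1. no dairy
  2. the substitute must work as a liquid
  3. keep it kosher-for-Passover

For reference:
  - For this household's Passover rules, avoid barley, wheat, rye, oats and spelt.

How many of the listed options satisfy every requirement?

2

A: not usable as a liquid; has wheat flour, so not kosher-for-Passover — reject
B: all constraints satisfied — keep
C: has oats, so not kosher-for-Passover; has butter, so not dairy-free — out
D: has rolled oats, so not kosher-for-Passover; has milk powder, so not dairy-free — reject
E: not usable as a liquid; has milk powder, so not dairy-free — no
F: every rule checks out — OK
G: has rye, so not kosher-for-Passover — out
H: not usable as a liquid — reject
I: has spelt, so not kosher-for-Passover; has whey, so not dairy-free — reject
J: has butter, so not dairy-free — reject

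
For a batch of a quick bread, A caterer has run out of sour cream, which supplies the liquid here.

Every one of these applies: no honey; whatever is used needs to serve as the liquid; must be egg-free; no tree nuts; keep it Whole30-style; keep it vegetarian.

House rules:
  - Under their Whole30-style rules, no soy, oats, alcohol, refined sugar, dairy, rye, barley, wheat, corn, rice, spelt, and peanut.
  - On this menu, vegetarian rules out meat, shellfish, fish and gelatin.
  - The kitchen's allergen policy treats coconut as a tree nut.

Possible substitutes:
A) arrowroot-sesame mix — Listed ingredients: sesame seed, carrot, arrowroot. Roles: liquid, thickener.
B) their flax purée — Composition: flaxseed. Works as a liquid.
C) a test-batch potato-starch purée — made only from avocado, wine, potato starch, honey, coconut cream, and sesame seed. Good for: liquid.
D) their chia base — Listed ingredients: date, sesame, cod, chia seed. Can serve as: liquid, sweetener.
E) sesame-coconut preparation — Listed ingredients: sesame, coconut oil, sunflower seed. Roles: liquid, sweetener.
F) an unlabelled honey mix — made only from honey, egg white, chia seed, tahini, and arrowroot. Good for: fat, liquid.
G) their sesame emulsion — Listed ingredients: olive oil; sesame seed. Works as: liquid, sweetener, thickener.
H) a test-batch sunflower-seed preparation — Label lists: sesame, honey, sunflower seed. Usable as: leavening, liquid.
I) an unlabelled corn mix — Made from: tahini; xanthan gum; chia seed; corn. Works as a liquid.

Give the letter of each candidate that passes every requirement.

A: works as a liquid, Whole30-style, tree-nut-free — valid
B: only flaxseed; none excluded — valid
C: has wine, so not Whole30-style; has coconut cream, so not tree-nut-free (and 1 more) — reject
D: has cod, so not vegetarian — no
E: has coconut oil, so not tree-nut-free — out
F: has egg white, so not egg-free; has honey, so not honey-free — reject
G: works as a liquid, tree-nut-free, Whole30-style — valid
H: has honey, so not honey-free — no
I: has corn, so not Whole30-style — reject

A, B, G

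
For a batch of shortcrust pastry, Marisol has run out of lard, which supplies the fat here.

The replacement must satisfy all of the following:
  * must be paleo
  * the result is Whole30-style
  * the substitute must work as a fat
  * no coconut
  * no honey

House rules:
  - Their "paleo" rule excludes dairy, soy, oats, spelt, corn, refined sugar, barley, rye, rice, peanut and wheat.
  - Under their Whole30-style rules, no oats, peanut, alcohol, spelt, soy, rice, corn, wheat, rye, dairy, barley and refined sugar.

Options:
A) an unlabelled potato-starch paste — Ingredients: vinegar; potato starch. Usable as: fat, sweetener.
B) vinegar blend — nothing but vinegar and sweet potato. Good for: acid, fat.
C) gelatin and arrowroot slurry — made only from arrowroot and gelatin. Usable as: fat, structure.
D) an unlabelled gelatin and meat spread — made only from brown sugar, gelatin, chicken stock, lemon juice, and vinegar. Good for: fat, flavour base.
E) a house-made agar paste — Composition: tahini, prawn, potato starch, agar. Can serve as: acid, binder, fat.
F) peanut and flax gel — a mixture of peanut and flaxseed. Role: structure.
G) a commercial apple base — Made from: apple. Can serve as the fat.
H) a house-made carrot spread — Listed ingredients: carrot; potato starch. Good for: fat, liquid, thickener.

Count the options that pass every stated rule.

6

A: only potato starch and vinegar; none excluded — OK
B: works as a fat, paleo, no honey — valid
C: only gelatin and arrowroot; none excluded — keep
D: has brown sugar, so not paleo; has brown sugar, so not Whole30-style — out
E: works as a fat, paleo, no coconut — keep
F: not usable as a fat; has peanut, so not paleo (and 1 more) — out
G: works as a fat, Whole30-style, no coconut — valid
H: all constraints satisfied — keep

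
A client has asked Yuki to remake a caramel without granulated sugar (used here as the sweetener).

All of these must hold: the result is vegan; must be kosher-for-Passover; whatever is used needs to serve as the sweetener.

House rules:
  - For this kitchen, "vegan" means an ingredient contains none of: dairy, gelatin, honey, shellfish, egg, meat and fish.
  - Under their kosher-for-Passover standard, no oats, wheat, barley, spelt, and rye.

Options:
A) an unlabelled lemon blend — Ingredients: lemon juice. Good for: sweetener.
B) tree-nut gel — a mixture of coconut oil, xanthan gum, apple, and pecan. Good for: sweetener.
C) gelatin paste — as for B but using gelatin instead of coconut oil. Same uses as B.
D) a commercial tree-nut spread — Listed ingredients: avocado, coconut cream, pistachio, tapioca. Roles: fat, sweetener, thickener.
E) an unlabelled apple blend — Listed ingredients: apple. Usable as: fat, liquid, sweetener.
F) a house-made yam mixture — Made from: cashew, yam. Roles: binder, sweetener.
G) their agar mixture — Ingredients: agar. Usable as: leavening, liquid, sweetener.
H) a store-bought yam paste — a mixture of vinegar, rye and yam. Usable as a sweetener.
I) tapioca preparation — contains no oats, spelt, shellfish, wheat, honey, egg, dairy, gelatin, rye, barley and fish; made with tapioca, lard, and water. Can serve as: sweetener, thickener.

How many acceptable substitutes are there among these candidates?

A: all constraints satisfied — OK
B: coconut oil and pecan etc. — none of it excluded — valid
C: has gelatin, so not vegan — no
D: coconut cream and pistachio etc. — none of it excluded — valid
E: only apple; none excluded — OK
F: nothing on the exclusion list — valid
G: all constraints satisfied — OK
H: has rye, so not kosher-for-Passover — reject
I: has lard, so not vegan — reject

6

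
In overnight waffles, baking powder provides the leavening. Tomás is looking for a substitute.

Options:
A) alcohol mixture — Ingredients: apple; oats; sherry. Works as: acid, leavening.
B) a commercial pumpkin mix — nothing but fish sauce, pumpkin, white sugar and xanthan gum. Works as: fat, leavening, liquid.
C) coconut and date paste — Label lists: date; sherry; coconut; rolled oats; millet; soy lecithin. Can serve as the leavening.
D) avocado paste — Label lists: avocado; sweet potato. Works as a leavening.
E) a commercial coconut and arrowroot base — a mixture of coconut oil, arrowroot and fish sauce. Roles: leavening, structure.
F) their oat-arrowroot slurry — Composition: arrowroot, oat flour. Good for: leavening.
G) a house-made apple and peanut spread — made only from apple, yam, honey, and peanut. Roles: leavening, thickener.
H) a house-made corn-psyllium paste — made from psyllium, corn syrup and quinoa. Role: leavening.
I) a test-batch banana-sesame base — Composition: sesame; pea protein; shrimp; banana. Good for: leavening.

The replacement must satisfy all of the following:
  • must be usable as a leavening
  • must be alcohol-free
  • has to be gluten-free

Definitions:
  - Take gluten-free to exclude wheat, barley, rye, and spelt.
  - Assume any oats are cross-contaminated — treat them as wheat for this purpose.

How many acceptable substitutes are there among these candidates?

A: has oats, so not gluten-free; has sherry, so not alcohol-free — no
B: works as a leavening, gluten-free, no alcohol — keep
C: has rolled oats, so not gluten-free; has sherry, so not alcohol-free — out
D: every rule checks out — OK
E: works as a leavening, no alcohol, gluten-free — valid
F: has oat flour, so not gluten-free — reject
G: works as a leavening, gluten-free, no alcohol — keep
H: every rule checks out — OK
I: all constraints satisfied — valid

6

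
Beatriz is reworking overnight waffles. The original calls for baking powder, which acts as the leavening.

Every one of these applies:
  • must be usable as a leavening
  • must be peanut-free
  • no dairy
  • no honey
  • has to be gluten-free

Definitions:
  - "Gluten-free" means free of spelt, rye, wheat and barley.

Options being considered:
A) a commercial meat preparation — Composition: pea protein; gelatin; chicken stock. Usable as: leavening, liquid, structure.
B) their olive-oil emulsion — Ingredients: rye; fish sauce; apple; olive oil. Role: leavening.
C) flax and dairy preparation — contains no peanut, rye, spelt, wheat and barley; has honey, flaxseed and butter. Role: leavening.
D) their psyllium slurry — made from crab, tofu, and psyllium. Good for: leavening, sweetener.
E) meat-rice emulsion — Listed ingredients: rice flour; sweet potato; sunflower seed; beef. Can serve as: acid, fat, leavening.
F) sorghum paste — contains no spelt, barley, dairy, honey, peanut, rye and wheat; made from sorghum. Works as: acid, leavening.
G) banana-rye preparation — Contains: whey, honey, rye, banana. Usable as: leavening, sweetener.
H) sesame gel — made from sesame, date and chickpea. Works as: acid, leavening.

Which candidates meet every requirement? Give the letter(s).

A, D, E, F, H

A: only gelatin, chicken stock and pea protein; none excluded — OK
B: has rye, so not gluten-free — reject
C: has honey, so not honey-free; has butter, so not dairy-free — no
D: all constraints satisfied — OK
E: no peanut, gluten-free — OK
F: no honey, no peanut — valid
G: has rye, so not gluten-free; has honey, so not honey-free (and 1 more) — reject
H: all constraints satisfied — keep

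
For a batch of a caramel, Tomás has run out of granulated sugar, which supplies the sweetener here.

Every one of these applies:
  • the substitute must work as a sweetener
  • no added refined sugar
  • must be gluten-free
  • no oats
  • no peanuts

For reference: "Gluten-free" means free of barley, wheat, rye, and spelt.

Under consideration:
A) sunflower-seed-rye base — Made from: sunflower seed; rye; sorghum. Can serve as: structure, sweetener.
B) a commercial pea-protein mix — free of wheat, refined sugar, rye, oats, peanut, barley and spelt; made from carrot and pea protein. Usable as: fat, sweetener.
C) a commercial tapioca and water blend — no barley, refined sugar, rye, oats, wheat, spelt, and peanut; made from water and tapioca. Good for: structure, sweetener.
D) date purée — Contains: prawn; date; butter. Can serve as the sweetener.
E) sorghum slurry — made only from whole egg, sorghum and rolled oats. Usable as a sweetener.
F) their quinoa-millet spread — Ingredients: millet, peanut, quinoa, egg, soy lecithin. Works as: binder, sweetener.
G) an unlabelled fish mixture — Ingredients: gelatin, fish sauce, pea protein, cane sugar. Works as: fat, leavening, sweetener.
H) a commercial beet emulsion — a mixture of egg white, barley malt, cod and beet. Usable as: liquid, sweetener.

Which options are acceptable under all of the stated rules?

B, C, D

A: has rye, so not gluten-free — no
B: every rule checks out — valid
C: nothing on the exclusion list — OK
D: no refined sugar, gluten-free — keep
E: has rolled oats, so not oat-free — out
F: has peanut, so not peanut-free — out
G: has cane sugar, so not no-added-sugar — out
H: has barley malt, so not gluten-free — out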